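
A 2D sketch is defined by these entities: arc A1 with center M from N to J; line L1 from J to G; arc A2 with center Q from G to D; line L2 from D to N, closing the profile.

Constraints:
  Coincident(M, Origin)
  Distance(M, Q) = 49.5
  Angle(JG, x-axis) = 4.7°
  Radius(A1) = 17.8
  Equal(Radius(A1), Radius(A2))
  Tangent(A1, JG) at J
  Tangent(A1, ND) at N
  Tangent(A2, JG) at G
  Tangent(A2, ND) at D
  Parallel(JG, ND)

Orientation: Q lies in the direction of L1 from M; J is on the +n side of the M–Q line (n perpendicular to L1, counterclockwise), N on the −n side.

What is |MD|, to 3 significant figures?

52.6

The slot axis is L1's direction at 4.7°, so u = (cos 4.7°, sin 4.7°) = (0.997, 0.0819) and n = (−sin 4.7°, cos 4.7°) = (-0.0819, 0.997). M is at the origin and Q lies 49.5 along u from M, so Q = 49.5·u = (49.3, 4.06). Tangency of A1 to both parallel lines with radius 17.8 puts J and N at M ± 17.8·n: J = (-1.46, 17.7), N = (1.46, -17.7). Equal radii place G and D the same way about Q: G = Q + 17.8·n = (47.9, 21.8), D = Q − 17.8·n = (50.8, -13.7). Then |MD| = |D − M| = 52.6.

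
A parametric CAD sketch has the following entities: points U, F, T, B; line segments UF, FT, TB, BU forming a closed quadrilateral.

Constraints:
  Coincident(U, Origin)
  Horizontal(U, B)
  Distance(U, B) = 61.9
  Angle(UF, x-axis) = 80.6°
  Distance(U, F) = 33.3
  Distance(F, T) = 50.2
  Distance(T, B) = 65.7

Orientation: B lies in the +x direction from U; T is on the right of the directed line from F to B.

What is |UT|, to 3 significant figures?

16.9

Checks: |FT| = 50.20 ✓; |TB| = 65.70 ✓.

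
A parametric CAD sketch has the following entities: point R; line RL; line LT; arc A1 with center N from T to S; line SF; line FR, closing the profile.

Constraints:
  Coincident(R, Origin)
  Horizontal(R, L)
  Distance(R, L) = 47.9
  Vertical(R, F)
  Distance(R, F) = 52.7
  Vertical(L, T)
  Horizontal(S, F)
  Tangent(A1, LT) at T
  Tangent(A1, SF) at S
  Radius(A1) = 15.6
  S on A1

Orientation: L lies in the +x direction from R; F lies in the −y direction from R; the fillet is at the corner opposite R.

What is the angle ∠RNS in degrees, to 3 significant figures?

139°

The virtual corner opposite R is at (47.9, -52.7). The tangent condition forces NT to be normal to LT and since A1 is tangent to SF there, NS ⟂ SF, with radius 15.6, so the center N sits 15.6 in from both sides at N = (32.3, -37.1). That places the tangent points at T = (47.9, -37.1) on LT and S = (32.3, -52.7) on SF. Then cos ∠RNS = NR·NS / (|NR||NS|), giving 139°.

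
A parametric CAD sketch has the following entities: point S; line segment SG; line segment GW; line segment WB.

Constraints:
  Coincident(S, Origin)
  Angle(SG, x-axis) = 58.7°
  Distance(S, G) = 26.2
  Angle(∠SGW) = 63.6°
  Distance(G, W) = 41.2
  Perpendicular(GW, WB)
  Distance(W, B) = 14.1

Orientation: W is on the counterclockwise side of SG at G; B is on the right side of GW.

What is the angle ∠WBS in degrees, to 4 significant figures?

38.19°

S is at the origin; SG runs at 58.7° with length 26.2, so G = 26.2·(cos 58.7°, sin 58.7°) = (13.61, 22.39). ∠SGW = 63.6°, so GW runs at 58.7° + (180° − 63.6°) = 175.1° from the x-axis; with |GW| = 41.2, W = G + 41.2·(cos 175.1°, sin 175.1°) = (-27.44, 25.91). The perpendicularity gives WB at right angles to GW; with |WB| = 14.1 on the right of GW, B = W + 14.1·(0.08542, 0.9963) = (-26.23, 39.95). Then cos ∠WBS = BW·BS / (|BW||BS|), giving 38.19°.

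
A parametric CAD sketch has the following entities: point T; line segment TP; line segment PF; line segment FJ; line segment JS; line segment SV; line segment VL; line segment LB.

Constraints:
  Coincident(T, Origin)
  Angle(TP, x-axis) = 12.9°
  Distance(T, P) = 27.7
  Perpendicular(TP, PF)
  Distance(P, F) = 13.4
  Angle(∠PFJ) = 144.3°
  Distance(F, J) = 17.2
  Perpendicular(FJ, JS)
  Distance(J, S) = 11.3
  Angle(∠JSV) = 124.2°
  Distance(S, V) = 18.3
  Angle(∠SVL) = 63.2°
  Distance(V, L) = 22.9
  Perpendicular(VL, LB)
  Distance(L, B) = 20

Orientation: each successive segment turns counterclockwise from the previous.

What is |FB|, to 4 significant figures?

19.31

T is at the origin; TP runs at 12.9° with length 27.7, so P = (27.00, 6.184). TP is perpendicular to PF, so PF runs at 102.9°; with |PF| = 13.4, F = (24.01, 19.25). ∠PFJ = 144.3° gives FJ at 138.6° from the x-axis; with |FJ| = 17.2, J = (11.11, 30.62). FJ ⟂ JS, so JS runs at -131.4°; with |JS| = 11.3, S = (3.635, 22.14). ∠JSV = 124.2° gives SV at -75.60° from the x-axis; with |SV| = 18.3, V = (8.186, 4.419). ∠SVL = 63.2° gives VL at 41.20° from the x-axis; with |VL| = 22.9, L = (25.42, 19.50). VL is perpendicular to LB, so LB runs at 131.2°; with |LB| = 20.0, B = (12.24, 34.55). Then |FB| = |B − F| = 19.31.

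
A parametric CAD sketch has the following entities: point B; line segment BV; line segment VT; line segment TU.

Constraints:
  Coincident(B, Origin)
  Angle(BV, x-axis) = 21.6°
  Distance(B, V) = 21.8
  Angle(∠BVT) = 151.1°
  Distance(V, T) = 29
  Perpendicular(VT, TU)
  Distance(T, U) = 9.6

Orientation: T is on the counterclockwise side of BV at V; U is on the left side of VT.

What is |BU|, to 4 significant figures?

48.09

B is at the origin; BV runs at 21.6° with length 21.8, so V = 21.8·(cos 21.6°, sin 21.6°) = (20.27, 8.025). ∠BVT = 151.1°, so VT runs at 21.6° + (180° − 151.1°) = 50.50° from the x-axis; with |VT| = 29.0, T = V + 29.0·(cos 50.50°, sin 50.50°) = (38.72, 30.40). VT is perpendicular to TU; with |TU| = 9.6 on the left of VT, U = T + 9.6·(-0.7716, 0.6361) = (31.31, 36.51). Then |BU| = |U − B| = 48.09.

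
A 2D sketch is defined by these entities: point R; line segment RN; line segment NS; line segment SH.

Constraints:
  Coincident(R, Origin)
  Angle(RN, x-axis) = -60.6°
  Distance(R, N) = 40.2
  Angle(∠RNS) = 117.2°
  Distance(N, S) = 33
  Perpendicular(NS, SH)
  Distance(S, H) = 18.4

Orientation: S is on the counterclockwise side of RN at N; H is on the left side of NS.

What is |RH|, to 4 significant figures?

54.23

R is at the origin; RN runs at -60.6° with length 40.2, so N = 40.2·(cos -60.6°, sin -60.6°) = (19.73, -35.02). ∠RNS = 117.2°, so NS runs at -60.6° + (180° − 117.2°) = 2.200° from the x-axis; with |NS| = 33.0, S = N + 33.0·(cos 2.200°, sin 2.200°) = (52.71, -33.76). The perpendicularity gives SH at right angles to NS; with |SH| = 18.4 on the left of NS, H = S + 18.4·(-0.03839, 0.9993) = (52.00, -15.37). Then |RH| = |H − R| = 54.23.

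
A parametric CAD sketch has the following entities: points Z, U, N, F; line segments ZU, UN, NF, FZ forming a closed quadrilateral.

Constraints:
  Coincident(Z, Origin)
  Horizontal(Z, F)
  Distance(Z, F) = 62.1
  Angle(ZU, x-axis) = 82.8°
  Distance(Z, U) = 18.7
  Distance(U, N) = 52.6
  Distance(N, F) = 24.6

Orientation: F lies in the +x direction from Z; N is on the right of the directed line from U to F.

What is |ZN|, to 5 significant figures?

45.332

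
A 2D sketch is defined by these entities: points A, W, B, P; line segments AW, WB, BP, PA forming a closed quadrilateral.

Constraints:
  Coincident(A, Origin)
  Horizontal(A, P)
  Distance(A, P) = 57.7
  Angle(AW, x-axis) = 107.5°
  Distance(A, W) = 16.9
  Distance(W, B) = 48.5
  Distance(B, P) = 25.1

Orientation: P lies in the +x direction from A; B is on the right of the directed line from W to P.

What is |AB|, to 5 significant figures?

36.813

A is at the origin; A and P share the same y with |AP| = 57.7 and P in +x, so P = (57.7, 0). AW runs at 107.5° with |AW| = 16.9, so W = (-5.0819, 16.118). B is determined by |WB| = 48.5 and |BP| = 25.1 together: it lies at the intersection of circle(W, 48.5) and circle(P, 25.1). With |WP| = 64.818, the foot of the radical line on WP is 45.694 from W and the perpendicular offset is √(48.5² − 45.694²) = 16.257. Taking the right-of-WP solution: B = (35.134, -10.991).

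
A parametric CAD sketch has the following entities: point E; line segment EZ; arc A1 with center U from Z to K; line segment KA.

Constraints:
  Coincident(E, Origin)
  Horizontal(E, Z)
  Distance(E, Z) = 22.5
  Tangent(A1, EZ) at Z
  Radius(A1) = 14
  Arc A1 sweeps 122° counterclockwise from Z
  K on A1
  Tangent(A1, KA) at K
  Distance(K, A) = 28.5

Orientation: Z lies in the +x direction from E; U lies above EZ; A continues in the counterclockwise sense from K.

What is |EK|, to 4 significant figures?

40.50

E is at the origin; E and Z share the same y with |EZ| = 22.5 and Z on the +x side, so Z = (22.50, 0.000). The tangent condition forces UZ to be normal to EZ, so U = Z + (0, 14) = (22.50, 14.00). On A1, Z sits at bearing -90° from U; a 122° counterclockwise sweep puts K at bearing 32°, so K = U + 14.0·(cos 32°, sin 32°) = (34.37, 21.42). Then |EK| = |K − E| = 40.50.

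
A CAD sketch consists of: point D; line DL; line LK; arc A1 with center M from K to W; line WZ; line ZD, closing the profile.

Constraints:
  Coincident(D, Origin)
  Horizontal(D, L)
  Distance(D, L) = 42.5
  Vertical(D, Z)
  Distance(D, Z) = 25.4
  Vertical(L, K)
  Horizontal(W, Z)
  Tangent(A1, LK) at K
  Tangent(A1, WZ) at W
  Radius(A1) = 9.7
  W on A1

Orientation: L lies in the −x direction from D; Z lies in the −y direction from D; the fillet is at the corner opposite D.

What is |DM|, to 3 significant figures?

36.4

D is at the origin; D and L share the same y with |DL| = 42.5 and L on the −x side, so L = (-42.5, 0.00). DZ is vertical with |DZ| = 25.4 and Z on the −y side, so Z = (0.00, -25.4). The virtual corner opposite D is at (-42.5, -25.4). Tangency of A1 to LK means the radius MK is perpendicular to LK and A1 meets WZ tangentially, so MW is at right angles to WZ, with radius 9.7, so the center M sits 9.7 in from both sides at M = (-32.8, -15.7). Then |DM| = |M − D| = 36.4.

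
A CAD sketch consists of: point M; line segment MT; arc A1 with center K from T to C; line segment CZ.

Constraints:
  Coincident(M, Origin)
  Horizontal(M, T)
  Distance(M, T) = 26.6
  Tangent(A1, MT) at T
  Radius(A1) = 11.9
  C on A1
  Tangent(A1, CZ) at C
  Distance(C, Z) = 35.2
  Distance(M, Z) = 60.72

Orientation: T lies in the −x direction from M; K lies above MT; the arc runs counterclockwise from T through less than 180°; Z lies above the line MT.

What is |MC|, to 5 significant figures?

25.577

Checks: M = (0.00, 0.00) ✓; |KC| = 11.90 ✓; ∠(KC, CZ) = 90.00° ✓; |CZ| = 35.20 ✓; |MZ| = 60.72 ✓.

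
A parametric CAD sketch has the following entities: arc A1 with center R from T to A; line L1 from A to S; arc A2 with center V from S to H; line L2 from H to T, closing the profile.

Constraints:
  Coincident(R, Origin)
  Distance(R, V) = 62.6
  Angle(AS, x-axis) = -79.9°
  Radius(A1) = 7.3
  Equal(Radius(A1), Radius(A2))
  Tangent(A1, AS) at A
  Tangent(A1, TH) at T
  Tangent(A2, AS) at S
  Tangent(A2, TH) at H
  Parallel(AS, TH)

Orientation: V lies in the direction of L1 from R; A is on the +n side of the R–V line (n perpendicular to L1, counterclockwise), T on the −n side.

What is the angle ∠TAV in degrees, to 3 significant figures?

83.3°

R is at the origin and V lies 62.6 along u from R, so V = 62.6·u = (11.0, -61.6). Tangency of A1 to both parallel lines with radius 7.3 puts A and T at R ± 7.3·n: A = (7.19, 1.28), T = (-7.19, -1.28). Then cos ∠TAV = AT·AV / (|AT||AV|), giving 83.3°.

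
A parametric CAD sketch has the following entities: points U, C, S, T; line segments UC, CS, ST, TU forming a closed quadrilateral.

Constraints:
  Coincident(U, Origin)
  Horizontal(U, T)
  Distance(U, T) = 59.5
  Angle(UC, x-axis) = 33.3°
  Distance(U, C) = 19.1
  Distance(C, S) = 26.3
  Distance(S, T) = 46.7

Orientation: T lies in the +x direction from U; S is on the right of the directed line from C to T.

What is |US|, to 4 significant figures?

22.18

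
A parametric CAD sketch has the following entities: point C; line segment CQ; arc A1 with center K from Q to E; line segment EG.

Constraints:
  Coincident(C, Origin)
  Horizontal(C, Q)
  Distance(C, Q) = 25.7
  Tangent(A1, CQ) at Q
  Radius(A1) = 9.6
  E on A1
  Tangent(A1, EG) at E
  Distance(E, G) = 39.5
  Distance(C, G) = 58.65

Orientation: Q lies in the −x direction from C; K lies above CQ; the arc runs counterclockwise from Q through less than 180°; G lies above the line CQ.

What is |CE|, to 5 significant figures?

21.192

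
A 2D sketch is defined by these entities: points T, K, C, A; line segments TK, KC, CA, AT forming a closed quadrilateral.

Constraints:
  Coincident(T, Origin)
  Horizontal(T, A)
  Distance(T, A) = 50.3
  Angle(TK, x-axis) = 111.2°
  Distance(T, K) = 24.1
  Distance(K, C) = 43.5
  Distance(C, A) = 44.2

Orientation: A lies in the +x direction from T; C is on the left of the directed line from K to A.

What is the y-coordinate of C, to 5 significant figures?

39.843

T is at the origin; T and A share the same y with |TA| = 50.3 and A in +x, so A = (50.3, 0). TK runs at 111.2° with |TK| = 24.1, so K = (-8.7152, 22.469). C is determined by |KC| = 43.5 and |CA| = 44.2 together: it lies at the intersection of circle(K, 43.5) and circle(A, 44.2). With |KA| = 63.148, the foot of the radical line on KA is 31.088 from K and the perpendicular offset is √(43.5² − 31.088²) = 30.427. Taking the left-of-KA solution: C = (31.165, 39.843).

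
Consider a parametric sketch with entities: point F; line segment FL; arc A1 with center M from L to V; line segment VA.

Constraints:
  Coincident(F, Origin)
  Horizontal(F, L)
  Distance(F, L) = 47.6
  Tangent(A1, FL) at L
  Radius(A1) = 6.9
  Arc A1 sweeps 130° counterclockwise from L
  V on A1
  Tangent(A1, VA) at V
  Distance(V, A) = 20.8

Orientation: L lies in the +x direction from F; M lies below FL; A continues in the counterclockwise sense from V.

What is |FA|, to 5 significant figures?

62.003

F is at the origin; FL is horizontal with |FL| = 47.6 and L on the +x side, so L = (47.600, 0.0000). Tangency of A1 to FL means the radius ML is perpendicular to FL, so M = L + (0, -6.9) = (47.600, -6.9000). On A1, L sits at bearing 90° from M; a 130° counterclockwise sweep puts V at bearing 220°, so V = M + 6.9·(cos 220°, sin 220°) = (42.314, -11.335). Tangency of A1 to VA means the radius MV is perpendicular to VA, so VA runs along (−sin 220°, cos 220°); with |VA| = 20.8, A = (55.684, -27.269). Then |FA| = |A − F| = 62.003.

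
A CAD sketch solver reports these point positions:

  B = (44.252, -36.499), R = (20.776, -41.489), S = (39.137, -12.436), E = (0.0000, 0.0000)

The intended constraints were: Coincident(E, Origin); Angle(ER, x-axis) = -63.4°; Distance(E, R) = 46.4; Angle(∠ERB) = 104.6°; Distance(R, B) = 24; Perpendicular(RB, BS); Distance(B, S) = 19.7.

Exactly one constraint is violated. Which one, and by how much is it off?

Distance(B, S) = 19.7 — off by 4.90.

E = (0.00, 0.00) ✓; ER at -63.40° ✓; |ER| = 46.40 ✓; ∠ERB = 104.6° ✓; |RB| = 24.00 ✓; ∠(RB, BS) = 90.00° ✓; |BS| = 24.60 ✗.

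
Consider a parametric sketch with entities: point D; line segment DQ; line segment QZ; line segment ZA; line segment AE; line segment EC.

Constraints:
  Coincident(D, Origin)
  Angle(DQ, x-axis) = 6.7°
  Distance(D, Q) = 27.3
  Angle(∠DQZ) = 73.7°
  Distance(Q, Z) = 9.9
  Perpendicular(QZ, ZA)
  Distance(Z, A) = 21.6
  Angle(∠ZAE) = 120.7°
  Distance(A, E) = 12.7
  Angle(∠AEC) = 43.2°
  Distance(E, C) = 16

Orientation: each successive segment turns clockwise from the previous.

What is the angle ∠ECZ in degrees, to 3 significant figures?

169°

D is at the origin; DQ runs at 6.7° with length 27.3, so Q = (27.1, 3.19). ∠DQZ = 73.7° gives QZ at -99.6° from the x-axis; with |QZ| = 9.9, Z = (25.5, -6.58). QZ ⟂ ZA, so ZA runs at 170°; with |ZA| = 21.6, A = (4.17, -2.97). ∠ZAE = 120.7° gives AE at 111° from the x-axis; with |AE| = 12.7, E = (-0.407, 8.87). ∠AEC = 43.2° gives EC at -25.7° from the x-axis; with |EC| = 16.0, C = (14.0, 1.94). Then cos ∠ECZ = CE·CZ / (|CE||CZ|), giving 169°.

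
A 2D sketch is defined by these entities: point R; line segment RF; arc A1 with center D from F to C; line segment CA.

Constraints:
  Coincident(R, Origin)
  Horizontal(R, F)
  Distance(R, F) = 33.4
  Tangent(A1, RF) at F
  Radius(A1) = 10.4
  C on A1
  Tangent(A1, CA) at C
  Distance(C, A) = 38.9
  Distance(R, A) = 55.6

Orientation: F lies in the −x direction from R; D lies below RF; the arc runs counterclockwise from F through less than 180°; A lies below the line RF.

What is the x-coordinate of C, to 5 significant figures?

-42.646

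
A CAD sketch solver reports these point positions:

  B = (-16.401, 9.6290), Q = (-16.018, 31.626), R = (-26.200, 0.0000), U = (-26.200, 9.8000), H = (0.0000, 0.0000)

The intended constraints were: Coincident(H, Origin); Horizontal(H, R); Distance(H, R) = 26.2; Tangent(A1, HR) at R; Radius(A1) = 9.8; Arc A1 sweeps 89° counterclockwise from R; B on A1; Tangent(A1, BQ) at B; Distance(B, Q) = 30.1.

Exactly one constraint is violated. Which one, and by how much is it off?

Distance(B, Q) = 30.1 — off by 8.10.

H = (0.00, 0.00) ✓; H.y = 0.00, R.y = 0.00 ✓; |HR| = 26.20 ✓; ∠(UR, RH) = 90.00° ✓; |UR| = 9.800 ✓; bearing(U→B) − bearing(U→R) = 89.00° ✓; |UB| = 9.800 ✓; ∠(UB, BQ) = 90.00° ✓; |BQ| = 22.00 ✗.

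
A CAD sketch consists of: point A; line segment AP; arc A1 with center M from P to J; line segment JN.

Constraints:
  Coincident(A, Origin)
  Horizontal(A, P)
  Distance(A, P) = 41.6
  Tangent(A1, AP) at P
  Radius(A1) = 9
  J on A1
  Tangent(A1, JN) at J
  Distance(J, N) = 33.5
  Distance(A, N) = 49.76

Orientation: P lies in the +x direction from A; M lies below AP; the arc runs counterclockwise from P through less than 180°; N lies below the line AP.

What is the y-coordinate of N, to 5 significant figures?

-40.996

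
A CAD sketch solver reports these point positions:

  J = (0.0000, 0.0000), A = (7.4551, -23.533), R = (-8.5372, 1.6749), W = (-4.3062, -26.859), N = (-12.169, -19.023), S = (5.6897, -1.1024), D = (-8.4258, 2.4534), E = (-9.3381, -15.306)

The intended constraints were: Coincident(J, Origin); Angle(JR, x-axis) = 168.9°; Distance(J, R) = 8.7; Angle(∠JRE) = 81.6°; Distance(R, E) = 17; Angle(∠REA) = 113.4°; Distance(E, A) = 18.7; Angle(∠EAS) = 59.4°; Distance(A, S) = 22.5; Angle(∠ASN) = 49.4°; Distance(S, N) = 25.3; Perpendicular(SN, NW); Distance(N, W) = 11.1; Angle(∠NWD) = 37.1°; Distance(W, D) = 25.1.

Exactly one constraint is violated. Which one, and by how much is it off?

Distance(W, D) = 25.1 — off by 4.50.

J = (0.00, 0.00) ✓; JR at 168.9° ✓; |JR| = 8.700 ✓; ∠JRE = 81.60° ✓; |RE| = 17.00 ✓; ∠REA = 113.4° ✓; |EA| = 18.70 ✓; ∠EAS = 59.40° ✓; |AS| = 22.50 ✓; ∠ASN = 49.40° ✓; |SN| = 25.30 ✓; ∠(SN, NW) = 90.00° ✓; |NW| = 11.10 ✓; ∠NWD = 37.10° ✓; |WD| = 29.60 ✗.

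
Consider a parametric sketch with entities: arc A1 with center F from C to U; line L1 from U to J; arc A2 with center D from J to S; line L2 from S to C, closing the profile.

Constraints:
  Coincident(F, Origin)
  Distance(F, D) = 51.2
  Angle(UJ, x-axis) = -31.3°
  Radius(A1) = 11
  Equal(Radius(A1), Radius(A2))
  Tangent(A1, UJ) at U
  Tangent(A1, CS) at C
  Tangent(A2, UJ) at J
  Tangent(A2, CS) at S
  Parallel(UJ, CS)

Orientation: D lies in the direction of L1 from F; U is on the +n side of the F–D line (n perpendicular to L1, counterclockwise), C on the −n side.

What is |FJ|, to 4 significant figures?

52.37

The slot axis is L1's direction at -31.3°, so u = (cos -31.3°, sin -31.3°) = (0.8545, -0.5195) and n = (−sin -31.3°, cos -31.3°) = (0.5195, 0.8545). F is at the origin and D lies 51.2 along u from F, so D = 51.2·u = (43.75, -26.60). Tangency of A1 to both parallel lines with radius 11.0 puts U and C at F ± 11.0·n: U = (5.715, 9.399), C = (-5.715, -9.399). Equal radii place J and S the same way about D: J = D + 11.0·n = (49.46, -17.20), S = D − 11.0·n = (38.03, -36.00). Then |FJ| = |J − F| = 52.37.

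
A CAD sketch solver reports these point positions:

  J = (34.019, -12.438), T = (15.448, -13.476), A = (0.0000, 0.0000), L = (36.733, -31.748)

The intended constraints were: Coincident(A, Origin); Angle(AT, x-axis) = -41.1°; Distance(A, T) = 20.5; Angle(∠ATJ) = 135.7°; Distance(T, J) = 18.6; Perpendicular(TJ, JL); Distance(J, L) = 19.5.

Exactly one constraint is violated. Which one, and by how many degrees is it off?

Perpendicular(TJ, JL) — off by 4.80°.

A = (0.00, 0.00) ✓; AT at -41.10° ✓; |AT| = 20.50 ✓; ∠ATJ = 135.7° ✓; |TJ| = 18.60 ✓; ∠(TJ, JL) = 85.20° ✗; |JL| = 19.50 ✓.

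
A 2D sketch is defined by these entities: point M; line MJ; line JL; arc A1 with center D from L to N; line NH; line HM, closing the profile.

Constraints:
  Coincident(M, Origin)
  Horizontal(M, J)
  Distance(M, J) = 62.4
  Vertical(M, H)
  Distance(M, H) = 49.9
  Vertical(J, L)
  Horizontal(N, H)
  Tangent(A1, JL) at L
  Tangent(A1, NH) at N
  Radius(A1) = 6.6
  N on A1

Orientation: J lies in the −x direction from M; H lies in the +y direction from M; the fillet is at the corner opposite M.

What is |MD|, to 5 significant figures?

70.630

MH is vertical with |MH| = 49.9 and H on the +y side, so H = (0.0000, 49.900). The virtual corner opposite M is at (-62.400, 49.900). Since A1 is tangent to JL there, DL ⟂ JL and tangency of A1 to NH means the radius DN is perpendicular to NH, with radius 6.6, so the center D sits 6.6 in from both sides at D = (-55.800, 43.300). Then |MD| = |D − M| = 70.630.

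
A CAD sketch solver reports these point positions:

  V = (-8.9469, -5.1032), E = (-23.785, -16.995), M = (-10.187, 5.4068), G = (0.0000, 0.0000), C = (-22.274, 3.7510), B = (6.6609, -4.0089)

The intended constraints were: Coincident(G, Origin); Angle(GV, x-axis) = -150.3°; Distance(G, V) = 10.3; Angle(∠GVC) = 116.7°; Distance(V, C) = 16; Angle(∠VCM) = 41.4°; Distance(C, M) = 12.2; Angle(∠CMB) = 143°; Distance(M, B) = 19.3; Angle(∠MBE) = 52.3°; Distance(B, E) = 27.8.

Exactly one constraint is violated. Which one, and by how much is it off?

Distance(B, E) = 27.8 — off by 5.30.

G = (0.00, 0.00) ✓; GV at -150.3° ✓; |GV| = 10.30 ✓; ∠GVC = 116.7° ✓; |VC| = 16.00 ✓; ∠VCM = 41.40° ✓; |CM| = 12.20 ✓; ∠CMB = 143.0° ✓; |MB| = 19.30 ✓; ∠MBE = 52.30° ✓; |BE| = 33.10 ✗.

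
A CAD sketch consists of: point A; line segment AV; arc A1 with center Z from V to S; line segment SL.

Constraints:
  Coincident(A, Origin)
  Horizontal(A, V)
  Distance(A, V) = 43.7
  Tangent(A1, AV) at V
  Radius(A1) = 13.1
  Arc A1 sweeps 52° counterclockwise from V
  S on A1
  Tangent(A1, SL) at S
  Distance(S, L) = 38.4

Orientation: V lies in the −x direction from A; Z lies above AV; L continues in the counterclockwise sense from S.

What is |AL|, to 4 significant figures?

36.61

A is at the origin; AV is horizontal with |AV| = 43.7 and V on the −x side, so V = (-43.70, 0.000). The tangent condition forces ZV to be normal to AV, so Z = V + (0, 13.1) = (-43.70, 13.10). On A1, V sits at bearing -90° from Z; a 52° counterclockwise sweep puts S at bearing -38°, so S = Z + 13.1·(cos -38°, sin -38°) = (-33.38, 5.035). Since A1 is tangent to SL there, ZS ⟂ SL, so SL runs along (−sin -38°, cos -38°); with |SL| = 38.4, L = (-9.736, 35.29). Then |AL| = |L − A| = 36.61.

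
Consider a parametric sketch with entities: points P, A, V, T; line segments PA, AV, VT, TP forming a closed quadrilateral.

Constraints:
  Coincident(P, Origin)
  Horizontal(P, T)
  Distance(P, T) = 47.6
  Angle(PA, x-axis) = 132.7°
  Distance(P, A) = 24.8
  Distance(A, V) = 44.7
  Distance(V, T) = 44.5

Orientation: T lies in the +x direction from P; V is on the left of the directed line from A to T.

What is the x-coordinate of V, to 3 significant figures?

23.5

Checks: |AV| = 44.70 ✓; |VT| = 44.50 ✓.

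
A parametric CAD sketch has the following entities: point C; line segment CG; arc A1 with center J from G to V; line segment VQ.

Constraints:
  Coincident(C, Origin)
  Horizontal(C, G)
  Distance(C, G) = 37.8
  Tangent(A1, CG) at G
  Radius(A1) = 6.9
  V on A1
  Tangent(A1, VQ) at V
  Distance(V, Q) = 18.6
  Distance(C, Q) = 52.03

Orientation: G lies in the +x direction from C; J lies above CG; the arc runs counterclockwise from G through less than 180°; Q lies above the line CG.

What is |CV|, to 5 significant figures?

45.176

C is at the origin; CG is horizontal with |CG| = 37.8 and G on the +x side, so G = (37.800, 0.0000). Tangency of A1 to CG means the radius JG is perpendicular to CG, so J = G + (0, 6.9) = (37.800, 6.9000). Since JV ⟂ VQ (tangency), |JQ| = √(6.9² + 18.6²) = 19.839 regardless of where V sits on A1. So Q lies on both circle(C, 52.03) and circle(J, 19.839); the above-CG intersection is Q = (45.538, 25.167). V is the foot of the tangent from Q: V = (44.693, 6.5864).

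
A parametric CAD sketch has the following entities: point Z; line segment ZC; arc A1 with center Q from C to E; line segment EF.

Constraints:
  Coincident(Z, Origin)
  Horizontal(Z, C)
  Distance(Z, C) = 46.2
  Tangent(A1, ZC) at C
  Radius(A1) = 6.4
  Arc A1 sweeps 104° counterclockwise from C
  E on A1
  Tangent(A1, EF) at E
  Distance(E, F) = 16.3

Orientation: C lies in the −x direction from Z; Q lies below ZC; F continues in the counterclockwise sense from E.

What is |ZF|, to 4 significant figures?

53.98

Z is at the origin; Z and C share the same y with |ZC| = 46.2 and C on the −x side, so C = (-46.20, 0.000). Tangency of A1 to ZC means the radius QC is perpendicular to ZC, so Q = C + (0, -6.4) = (-46.20, -6.400). On A1, C sits at bearing 90° from Q; a 104° counterclockwise sweep puts E at bearing 194°, so E = Q + 6.4·(cos 194°, sin 194°) = (-52.41, -7.948). Tangency of A1 to EF means the radius QE is perpendicular to EF, so EF runs along (−sin 194°, cos 194°); with |EF| = 16.3, F = (-48.47, -23.76). Then |ZF| = |F − Z| = 53.98.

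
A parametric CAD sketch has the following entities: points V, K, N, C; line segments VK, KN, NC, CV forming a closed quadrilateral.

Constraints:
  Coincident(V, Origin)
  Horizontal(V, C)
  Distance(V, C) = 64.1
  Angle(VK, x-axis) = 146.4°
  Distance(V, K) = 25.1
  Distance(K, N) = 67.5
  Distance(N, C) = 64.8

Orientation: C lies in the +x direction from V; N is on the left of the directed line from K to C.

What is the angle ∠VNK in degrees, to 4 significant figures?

21.77°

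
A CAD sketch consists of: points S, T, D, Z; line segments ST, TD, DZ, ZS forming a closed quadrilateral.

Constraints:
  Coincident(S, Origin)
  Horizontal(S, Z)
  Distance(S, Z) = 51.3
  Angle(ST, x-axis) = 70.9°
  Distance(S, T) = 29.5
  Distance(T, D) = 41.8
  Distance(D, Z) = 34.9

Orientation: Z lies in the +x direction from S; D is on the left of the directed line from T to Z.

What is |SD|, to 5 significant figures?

61.680

Checks: |SZ| = 51.30 ✓; |ST| = 29.50 ✓; |TD| = 41.80 ✓; |DZ| = 34.90 ✓.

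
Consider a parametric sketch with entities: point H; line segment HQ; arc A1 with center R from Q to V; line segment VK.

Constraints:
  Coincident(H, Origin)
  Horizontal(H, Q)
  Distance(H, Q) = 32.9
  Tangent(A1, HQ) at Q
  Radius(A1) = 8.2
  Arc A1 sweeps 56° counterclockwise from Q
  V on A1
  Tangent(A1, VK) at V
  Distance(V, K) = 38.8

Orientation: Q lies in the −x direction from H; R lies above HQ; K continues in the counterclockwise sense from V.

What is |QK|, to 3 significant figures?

45.7

H is at the origin; HQ is horizontal with |HQ| = 32.9 and Q on the −x side, so Q = (-32.9, 0.00). Tangency of A1 to HQ means the radius RQ is perpendicular to HQ, so R = Q + (0, 8.2) = (-32.9, 8.20). On A1, Q sits at bearing -90° from R; a 56° counterclockwise sweep puts V at bearing -34°, so V = R + 8.2·(cos -34°, sin -34°) = (-26.1, 3.61). Tangency of A1 to VK means the radius RV is perpendicular to VK, so VK runs along (−sin -34°, cos -34°); with |VK| = 38.8, K = (-4.41, 35.8). Then |QK| = |K − Q| = 45.7.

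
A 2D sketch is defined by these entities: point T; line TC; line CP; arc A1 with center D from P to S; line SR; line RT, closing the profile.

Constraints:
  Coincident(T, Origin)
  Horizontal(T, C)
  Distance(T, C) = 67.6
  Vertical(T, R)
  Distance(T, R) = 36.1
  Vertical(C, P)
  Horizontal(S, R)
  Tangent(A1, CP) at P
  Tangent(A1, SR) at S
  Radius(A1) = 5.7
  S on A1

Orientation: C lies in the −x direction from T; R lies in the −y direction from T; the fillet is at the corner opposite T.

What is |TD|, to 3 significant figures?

69.0

T and R share the same x with |TR| = 36.1 and R on the −y side, so R = (0.00, -36.1). The virtual corner opposite T is at (-67.6, -36.1). Since A1 is tangent to CP there, DP ⟂ CP and the tangent condition forces DS to be normal to SR, with radius 5.7, so the center D sits 5.7 in from both sides at D = (-61.9, -30.4). Then |TD| = |D − T| = 69.0.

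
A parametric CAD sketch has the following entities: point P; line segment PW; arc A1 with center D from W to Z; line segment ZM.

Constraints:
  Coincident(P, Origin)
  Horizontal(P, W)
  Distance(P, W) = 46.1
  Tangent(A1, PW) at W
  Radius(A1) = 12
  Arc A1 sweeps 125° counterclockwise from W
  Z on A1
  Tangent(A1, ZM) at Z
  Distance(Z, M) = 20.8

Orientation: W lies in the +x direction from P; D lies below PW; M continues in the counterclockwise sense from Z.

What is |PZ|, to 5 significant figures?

40.891

P is at the origin; P and W share the same y with |PW| = 46.1 and W on the +x side, so W = (46.100, 0.0000). The tangent condition forces DW to be normal to PW, so D = W + (0, -12) = (46.100, -12.000). On A1, W sits at bearing 90° from D; a 125° counterclockwise sweep puts Z at bearing 215°, so Z = D + 12.0·(cos 215°, sin 215°) = (36.270, -18.883). Then |PZ| = |Z − P| = 40.891.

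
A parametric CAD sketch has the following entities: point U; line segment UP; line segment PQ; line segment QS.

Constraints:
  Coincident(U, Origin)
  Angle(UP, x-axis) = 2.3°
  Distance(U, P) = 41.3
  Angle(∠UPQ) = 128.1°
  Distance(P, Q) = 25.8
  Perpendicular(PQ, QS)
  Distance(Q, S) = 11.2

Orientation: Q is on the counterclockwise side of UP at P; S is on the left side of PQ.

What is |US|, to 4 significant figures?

55.53

U is at the origin; UP runs at 2.3° with length 41.3, so P = 41.3·(cos 2.3°, sin 2.3°) = (41.27, 1.657). ∠UPQ = 128.1°, so PQ runs at 2.3° + (180° − 128.1°) = 54.20° from the x-axis; with |PQ| = 25.8, Q = P + 25.8·(cos 54.20°, sin 54.20°) = (56.36, 22.58). The perpendicularity gives QS at right angles to PQ; with |QS| = 11.2 on the left of PQ, S = Q + 11.2·(-0.8111, 0.5850) = (47.27, 29.13). Then |US| = |S − U| = 55.53.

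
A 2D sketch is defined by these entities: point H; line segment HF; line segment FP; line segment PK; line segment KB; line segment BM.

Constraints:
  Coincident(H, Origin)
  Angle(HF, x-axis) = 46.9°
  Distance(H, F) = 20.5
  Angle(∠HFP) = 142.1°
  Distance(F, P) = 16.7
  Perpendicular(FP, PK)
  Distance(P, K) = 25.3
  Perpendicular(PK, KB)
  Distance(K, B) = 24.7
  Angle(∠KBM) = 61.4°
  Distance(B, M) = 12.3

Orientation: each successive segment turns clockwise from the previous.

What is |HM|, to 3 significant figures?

14.2

PK is perpendicular to KB, so KB runs at -171°; with |KB| = 24.7, B = (10.1, -11.3). ∠KBM = 61.4° gives BM at 70.4° from the x-axis; with |BM| = 12.3, M = (14.2, 0.316). Then |HM| = |M − H| = 14.2.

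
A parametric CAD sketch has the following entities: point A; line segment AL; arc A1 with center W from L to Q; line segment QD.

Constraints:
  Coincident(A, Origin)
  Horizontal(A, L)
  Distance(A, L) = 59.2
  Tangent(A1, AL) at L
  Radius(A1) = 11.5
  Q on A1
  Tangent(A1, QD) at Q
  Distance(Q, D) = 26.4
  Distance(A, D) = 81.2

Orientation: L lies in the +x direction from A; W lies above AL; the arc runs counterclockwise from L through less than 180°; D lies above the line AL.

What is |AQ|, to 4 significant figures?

71.51

A is at the origin; A and L share the same y with |AL| = 59.2 and L on the +x side, so L = (59.20, 0.000). Tangency of A1 to AL means the radius WL is perpendicular to AL, so W = L + (0, 11.5) = (59.20, 11.50). Since WQ ⟂ QD (tangency), |WD| = √(11.5² + 26.4²) = 28.80 regardless of where Q sits on A1. So D lies on both circle(A, 81.2) and circle(W, 28.80); the above-AL intersection is D = (72.17, 37.21). Q is the foot of the tangent from D: Q = (70.68, 10.85).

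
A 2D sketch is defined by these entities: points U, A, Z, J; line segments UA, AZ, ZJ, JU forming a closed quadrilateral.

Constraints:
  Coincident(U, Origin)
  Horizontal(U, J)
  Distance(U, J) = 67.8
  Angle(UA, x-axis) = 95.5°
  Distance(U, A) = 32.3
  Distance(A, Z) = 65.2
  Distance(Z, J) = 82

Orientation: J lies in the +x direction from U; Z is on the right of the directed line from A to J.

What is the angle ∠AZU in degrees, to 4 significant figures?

8.812°

U is at the origin; UJ is horizontal with |UJ| = 67.8 and J in +x, so J = (67.8, 0). UA runs at 95.5° with |UA| = 32.3, so A = (-3.096, 32.15). Z is determined by |AZ| = 65.2 and |ZJ| = 82.0 together: it lies at the intersection of circle(A, 65.2) and circle(J, 82.0). With |AJ| = 77.85, the foot of the radical line on AJ is 23.04 from A and the perpendicular offset is √(65.2² − 23.04²) = 60.99. Taking the right-of-AJ solution: Z = (-7.305, -32.91).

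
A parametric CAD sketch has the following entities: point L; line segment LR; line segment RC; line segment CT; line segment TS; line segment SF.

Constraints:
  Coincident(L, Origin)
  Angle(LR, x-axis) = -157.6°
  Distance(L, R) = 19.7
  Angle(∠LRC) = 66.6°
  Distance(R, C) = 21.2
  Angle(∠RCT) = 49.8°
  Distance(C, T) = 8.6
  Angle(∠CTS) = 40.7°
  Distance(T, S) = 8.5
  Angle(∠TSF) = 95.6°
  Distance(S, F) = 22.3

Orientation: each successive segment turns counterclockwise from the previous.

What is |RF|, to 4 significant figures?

37.99

∠CTS = 40.7° gives TS at -134.7° from the x-axis; with |TS| = 8.5, S = (-8.394, -19.75). ∠TSF = 95.6° gives SF at -50.30° from the x-axis; with |SF| = 22.3, F = (5.851, -36.91). Then |RF| = |F − R| = 37.99.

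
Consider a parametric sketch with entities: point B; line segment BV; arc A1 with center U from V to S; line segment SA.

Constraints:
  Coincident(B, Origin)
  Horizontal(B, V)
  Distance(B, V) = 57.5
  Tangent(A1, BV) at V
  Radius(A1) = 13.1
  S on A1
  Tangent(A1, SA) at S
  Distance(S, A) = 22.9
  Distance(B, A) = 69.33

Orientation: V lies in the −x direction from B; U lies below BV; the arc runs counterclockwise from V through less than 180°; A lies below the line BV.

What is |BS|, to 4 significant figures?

71.54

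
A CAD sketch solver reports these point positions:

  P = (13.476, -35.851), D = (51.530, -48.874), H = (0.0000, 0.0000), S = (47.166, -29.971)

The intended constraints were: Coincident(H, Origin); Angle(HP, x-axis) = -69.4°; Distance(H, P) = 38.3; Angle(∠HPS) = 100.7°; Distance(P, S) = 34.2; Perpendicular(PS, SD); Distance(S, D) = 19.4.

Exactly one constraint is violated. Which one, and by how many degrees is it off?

Perpendicular(PS, SD) — off by 3.10°.

H = (0.00, 0.00) ✓; HP at -69.40° ✓; |HP| = 38.30 ✓; ∠HPS = 100.7° ✓; |PS| = 34.20 ✓; ∠(PS, SD) = 86.90° ✗; |SD| = 19.40 ✓.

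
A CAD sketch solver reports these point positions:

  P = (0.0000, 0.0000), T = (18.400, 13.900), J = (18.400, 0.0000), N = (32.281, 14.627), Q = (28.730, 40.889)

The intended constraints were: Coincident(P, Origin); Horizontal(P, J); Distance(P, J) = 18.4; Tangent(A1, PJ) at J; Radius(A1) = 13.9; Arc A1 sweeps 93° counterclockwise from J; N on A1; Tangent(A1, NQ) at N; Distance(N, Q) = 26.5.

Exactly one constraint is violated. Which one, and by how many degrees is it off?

Tangent(A1, NQ) at N — off by 4.70°.

P = (0.00, 0.00) ✓; P.y = 0.00, J.y = 0.00 ✓; |PJ| = 18.40 ✓; ∠(TJ, JP) = 90.00° ✓; |TJ| = 13.90 ✓; bearing(T→N) − bearing(T→J) = 93.00° ✓; |TN| = 13.90 ✓; ∠(TN, NQ) = 85.30° ✗; |NQ| = 26.50 ✓.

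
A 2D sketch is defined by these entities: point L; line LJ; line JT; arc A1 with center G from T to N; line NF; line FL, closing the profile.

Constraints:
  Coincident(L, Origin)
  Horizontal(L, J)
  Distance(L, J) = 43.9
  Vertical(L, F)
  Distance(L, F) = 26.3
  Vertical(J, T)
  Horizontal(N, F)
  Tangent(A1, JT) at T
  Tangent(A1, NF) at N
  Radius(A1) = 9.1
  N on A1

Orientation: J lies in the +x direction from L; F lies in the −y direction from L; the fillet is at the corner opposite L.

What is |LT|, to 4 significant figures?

47.15

L is at the origin; LJ is horizontal with |LJ| = 43.9 and J on the +x side, so J = (43.90, 0.000). L and F share the same x with |LF| = 26.3 and F on the −y side, so F = (0.000, -26.30). The virtual corner opposite L is at (43.90, -26.30). A1 meets JT tangentially, so GT is at right angles to JT and the tangent condition forces GN to be normal to NF, with radius 9.1, so the center G sits 9.1 in from both sides at G = (34.80, -17.20). That places the tangent points at T = (43.90, -17.20) on JT and N = (34.80, -26.30) on NF. Then |LT| = |T − L| = 47.15.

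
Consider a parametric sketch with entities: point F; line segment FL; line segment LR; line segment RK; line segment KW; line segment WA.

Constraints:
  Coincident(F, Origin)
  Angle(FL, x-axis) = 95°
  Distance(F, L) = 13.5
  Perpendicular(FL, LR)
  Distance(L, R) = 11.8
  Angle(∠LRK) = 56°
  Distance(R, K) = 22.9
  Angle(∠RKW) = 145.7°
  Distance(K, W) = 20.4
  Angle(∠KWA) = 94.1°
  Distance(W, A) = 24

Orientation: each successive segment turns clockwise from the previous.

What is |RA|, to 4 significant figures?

42.49

F is at the origin; FL runs at 95.0° with length 13.5, so L = (-1.177, 13.45). FL ⟂ LR, so LR runs at 5.000°; with |LR| = 11.8, R = (10.58, 14.48). ∠LRK = 56.0° gives RK at -119.0° from the x-axis; with |RK| = 22.9, K = (-0.5236, -5.552). ∠RKW = 145.7° gives KW at -153.3° from the x-axis; with |KW| = 20.4, W = (-18.75, -14.72). ∠KWA = 94.1° gives WA at 120.8° from the x-axis; with |WA| = 24.0, A = (-31.04, 5.897). Then |RA| = |A − R| = 42.49.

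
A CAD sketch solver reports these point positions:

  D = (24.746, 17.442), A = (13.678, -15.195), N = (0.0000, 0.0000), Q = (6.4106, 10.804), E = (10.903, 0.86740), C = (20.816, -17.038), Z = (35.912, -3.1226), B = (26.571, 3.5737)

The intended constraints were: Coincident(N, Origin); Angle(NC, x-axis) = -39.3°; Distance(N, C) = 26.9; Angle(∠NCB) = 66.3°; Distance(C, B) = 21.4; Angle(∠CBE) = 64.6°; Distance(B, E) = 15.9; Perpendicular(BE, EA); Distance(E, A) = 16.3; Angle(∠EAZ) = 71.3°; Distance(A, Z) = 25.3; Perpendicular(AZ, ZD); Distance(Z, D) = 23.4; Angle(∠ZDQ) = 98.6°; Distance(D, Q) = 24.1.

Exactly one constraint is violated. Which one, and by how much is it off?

Distance(D, Q) = 24.1 — off by 4.60.

N = (0.00, 0.00) ✓; NC at -39.30° ✓; |NC| = 26.90 ✓; ∠NCB = 66.30° ✓; |CB| = 21.40 ✓; ∠CBE = 64.60° ✓; |BE| = 15.90 ✓; ∠(BE, EA) = 90.00° ✓; |EA| = 16.30 ✓; ∠EAZ = 71.30° ✓; |AZ| = 25.30 ✓; ∠(AZ, ZD) = 90.00° ✓; |ZD| = 23.40 ✓; ∠ZDQ = 98.60° ✓; |DQ| = 19.50 ✗.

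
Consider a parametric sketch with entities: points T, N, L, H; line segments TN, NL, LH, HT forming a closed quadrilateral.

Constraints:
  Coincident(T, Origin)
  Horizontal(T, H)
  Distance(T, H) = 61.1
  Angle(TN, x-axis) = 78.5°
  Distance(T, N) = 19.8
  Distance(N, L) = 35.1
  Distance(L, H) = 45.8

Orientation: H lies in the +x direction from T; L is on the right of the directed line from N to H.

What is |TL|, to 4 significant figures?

21.63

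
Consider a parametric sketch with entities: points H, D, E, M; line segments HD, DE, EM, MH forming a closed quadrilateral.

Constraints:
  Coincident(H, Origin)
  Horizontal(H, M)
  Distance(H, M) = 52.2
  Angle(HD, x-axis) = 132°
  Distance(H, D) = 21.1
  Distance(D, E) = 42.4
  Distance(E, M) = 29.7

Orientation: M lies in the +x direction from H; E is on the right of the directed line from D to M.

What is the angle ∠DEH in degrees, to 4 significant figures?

16.92°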